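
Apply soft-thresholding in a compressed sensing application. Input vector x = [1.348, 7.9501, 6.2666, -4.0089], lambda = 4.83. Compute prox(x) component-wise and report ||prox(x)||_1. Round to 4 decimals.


Soft-thresholding with lambda = 4.83:
prox(1.348) = sign(1.348)*max(|1.348| - 4.83, 0) = 0.0
prox(7.9501) = sign(7.9501)*max(|7.9501| - 4.83, 0) = 3.1201
prox(6.2666) = sign(6.2666)*max(|6.2666| - 4.83, 0) = 1.4366
prox(-4.0089) = sign(-4.0089)*max(|-4.0089| - 4.83, 0) = 0.0
prox(x) = [0.0, 3.1201, 1.4366, 0.0]
||prox(x)||_1 = 0.0 + 3.1201 + 1.4366 + 0.0 = 4.5567


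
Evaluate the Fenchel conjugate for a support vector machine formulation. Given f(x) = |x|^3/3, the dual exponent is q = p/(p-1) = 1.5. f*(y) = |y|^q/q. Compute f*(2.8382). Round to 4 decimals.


The conjugate exponent q satisfies 1/p + 1/q = 1.
p = 3, so q = 3/(3 - 1) = 1.5
|y|^q = 2.8382^1.5 = 4.7815
f*(2.8382) = 4.7815 / 1.5 = 3.1877


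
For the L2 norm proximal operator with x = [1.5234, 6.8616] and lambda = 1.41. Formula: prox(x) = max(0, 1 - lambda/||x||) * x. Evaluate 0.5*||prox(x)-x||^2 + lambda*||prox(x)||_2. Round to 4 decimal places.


Step 1: Compute ||x||.
||x|| = 7.0287
Step 2: Compute scaling factor.
scale = max(0, 1 - 1.41/7.0287) = 0.7994
Step 3: prox(x) = [1.2178, 5.4851]
||prox(x)|| = 5.6187
Step 4: Proximal objective.
0.5*||prox-x||^2 = 0.9941
lambda*||prox|| = 7.9224
Total = 8.9164


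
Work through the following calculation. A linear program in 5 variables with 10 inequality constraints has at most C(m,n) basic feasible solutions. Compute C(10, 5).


Each vertex corresponds to some choice of n active constraints out of m, so the number of vertices is at most C(m, n) = m! / (n!(m-n)!).
m = 10, n = 5
Numerator: 10 * 9 * 8 * 7 * 6
Denominator: 5! = 120
C(10, 5) = 252


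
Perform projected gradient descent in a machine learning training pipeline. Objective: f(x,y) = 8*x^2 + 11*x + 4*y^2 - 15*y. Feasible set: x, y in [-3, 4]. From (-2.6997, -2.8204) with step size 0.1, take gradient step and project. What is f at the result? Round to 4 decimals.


Step 1: Compute gradient at (-2.6997, -2.8204).
grad_x = 2*8*-2.6997 + 11 = -32.1952
grad_y = 2*4*-2.8204 - 15 = -37.5632
Step 2: Gradient step.
x_raw = -2.6997 - 0.1*-32.1952 = 0.5198
y_raw = -2.8204 - 0.1*-37.5632 = 0.9359
Step 3: Project onto [-3, 4].
x_proj = clip(0.5198) = 0.5198
y_proj = clip(0.9359) = 0.9359
Step 4: Evaluate f.
f(0.5198, 0.9359) = -2.6553


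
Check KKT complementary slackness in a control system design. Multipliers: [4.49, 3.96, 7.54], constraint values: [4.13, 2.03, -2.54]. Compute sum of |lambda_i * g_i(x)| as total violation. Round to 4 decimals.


KKT complementary slackness check:
lambda_1 * g_1 = 4.49 * 4.13 = 18.5437
lambda_2 * g_2 = 3.96 * 2.03 = 8.0388
lambda_3 * g_3 = 7.54 * -2.54 = -19.1516
Total violation = 18.5437 + 8.0388 + 19.1516 = 45.7341


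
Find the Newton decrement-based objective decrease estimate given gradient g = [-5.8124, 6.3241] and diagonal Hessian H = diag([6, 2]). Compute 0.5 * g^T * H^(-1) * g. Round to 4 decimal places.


Step 1: H is diagonal, so H^(-1) * g = [-0.9687, 3.1621].
Step 2: g^T H^(-1) g = sum_i g_i^2 / H_ii
  = (-5.8124)^2/6 + (6.3241)^2/2
  = 5.6307 + 19.9971 = 25.6278
Step 3: Objective decrease = 0.5 * g^T H^(-1) g = 12.8139


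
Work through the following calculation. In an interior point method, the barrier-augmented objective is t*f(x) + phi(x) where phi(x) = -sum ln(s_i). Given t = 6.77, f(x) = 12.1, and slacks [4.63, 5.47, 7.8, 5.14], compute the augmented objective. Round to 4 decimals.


Step 1: Compute log-barrier.
ln values: [1.5326, 1.6993, 2.0541, 1.6371]
phi = -(1.5326 + 1.6993 + 2.0541 + 1.6371) = -6.923
Step 2: Compute augmented objective.
t*f(x) = 6.77*12.1 = 81.917
Total = 81.917 - 6.923 = 74.994


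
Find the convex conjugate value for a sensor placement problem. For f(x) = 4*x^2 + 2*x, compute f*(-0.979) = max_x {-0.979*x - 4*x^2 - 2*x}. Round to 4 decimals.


f*(y) = sup_x {y*x - a*x^2 - b*x} = sup_x {(y-b)*x - a*x^2}
FOC: (y - b) - 2a*x = 0 => x* = (y - b)/(2a)
x* = (-0.979 - 2)/(2*4) = -0.3724
f*(-0.979) = (y-b)^2/(4a) = (-0.979 - 2)^2/(4*4)
= 8.8744/16 = 0.5547


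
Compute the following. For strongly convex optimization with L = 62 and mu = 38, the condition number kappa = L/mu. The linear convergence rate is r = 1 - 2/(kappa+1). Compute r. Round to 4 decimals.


Step 1: Compute the condition number.
kappa = L/mu = 62/38 = 1.6316
Step 2: Compute the convergence rate.
r = 1 - 2/(kappa + 1) = 1 - 2*mu/(L + mu) = (L - mu)/(L + mu) = 24/100 = 0.24


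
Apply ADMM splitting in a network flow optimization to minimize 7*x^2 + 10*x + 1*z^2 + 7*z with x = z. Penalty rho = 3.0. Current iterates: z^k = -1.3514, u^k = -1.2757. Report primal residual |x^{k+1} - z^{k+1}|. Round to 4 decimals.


ADMM iteration with rho = 3.0, z^k = -1.3514, u^k = -1.2757
Step 1: x-update.
Minimize 7*x^2 + 10*x + (3.0/2)*(x + 1.3514 - 1.2757)^2
FOC: (2*7 + 3.0)*x = -10 + 3.0*(-1.3514 + 1.2757)
x^{k+1} = -0.6016
Step 2: z-update.
Minimize 1*z^2 + 7*z + (3.0/2)*(-0.6016 - z - 1.2757)^2
FOC: (2*1 + 3.0)*z = -7 + 3.0*(-0.6016 - 1.2757)
z^{k+1} = -2.5264
Step 3: u-update.
u^{k+1} = -1.2757 - 0.6016 + 2.5264 = 0.6491
Step 4: Primal residual = |-0.6016 + 2.5264| = 1.9248


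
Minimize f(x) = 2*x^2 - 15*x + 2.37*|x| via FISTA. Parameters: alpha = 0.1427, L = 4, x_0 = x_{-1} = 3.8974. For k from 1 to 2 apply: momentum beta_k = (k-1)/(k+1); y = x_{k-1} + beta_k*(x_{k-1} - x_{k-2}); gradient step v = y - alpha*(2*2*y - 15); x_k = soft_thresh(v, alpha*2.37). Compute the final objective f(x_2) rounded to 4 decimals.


FISTA on f(x) = 2*x^2 - 15*x + 2.37*|x|
L = 4, alpha = 0.1427
Iteration 1: beta = 0.0, y = 3.8974 + 0.0*(3.8974 - 3.8974) = 3.8974
  grad(y) = 0.5896, v = y - alpha*grad = 3.8133
  prox(v) = soft_thresh(3.8133, 0.3382) = 3.4751
Iteration 2: beta = 0.3333, y = 3.4751 + 0.3333*(3.4751 - 3.8974) = 3.3343
  grad(y) = -1.6629, v = y - alpha*grad = 3.5716
  prox(v) = soft_thresh(3.5716, 0.3382) = 3.2334
f(x_2) = 2*3.2334^2 - 15*3.2334 + 2.37*|3.2334| = -19.9281


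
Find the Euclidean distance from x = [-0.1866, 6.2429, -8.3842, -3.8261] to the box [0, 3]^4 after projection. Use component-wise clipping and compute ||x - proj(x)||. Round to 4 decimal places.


Project each component onto [0, 3].
clip(-0.1866) = 0.0, clip(6.2429) = 3.0, clip(-8.3842) = 0.0, clip(-3.8261) = 0.0
Projection = [0.0, 3.0, 0.0, 0.0]
Squared diffs: [0.0348, 10.5164, 70.2948, 14.639]
Distance = sqrt(95.485) = 9.7716


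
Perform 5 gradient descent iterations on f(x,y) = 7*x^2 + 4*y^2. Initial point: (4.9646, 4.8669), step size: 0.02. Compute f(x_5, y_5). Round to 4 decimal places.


Gradient descent on f(x,y) = 7*x^2 + 4*y^2.
Starting point: (4.9646, 4.8669), alpha = 0.02
Step 1: grad_x = 2*7*4.9646 = 69.5044, grad_y = 2*4*4.8669 = 38.9352
  x_1 = 4.9646 - 0.02*69.5044 = 3.5745
  y_1 = 4.8669 - 0.02*38.9352 = 4.0882
Step 2: grad_x = 2*7*3.5745 = 50.0432, grad_y = 2*4*4.0882 = 32.7056
  x_2 = 3.5745 - 0.02*50.0432 = 2.5736
  y_2 = 4.0882 - 0.02*32.7056 = 3.4341
Step 3: grad_x = 2*7*2.5736 = 36.0311, grad_y = 2*4*3.4341 = 27.4727
  x_3 = 2.5736 - 0.02*36.0311 = 1.853
  y_3 = 3.4341 - 0.02*27.4727 = 2.8846
Step 4: grad_x = 2*7*1.853 = 25.9424, grad_y = 2*4*2.8846 = 23.077
  x_4 = 1.853 - 0.02*25.9424 = 1.3342
  y_4 = 2.8846 - 0.02*23.077 = 2.4231
Step 5: grad_x = 2*7*1.3342 = 18.6785, grad_y = 2*4*2.4231 = 19.3847
  x_5 = 1.3342 - 0.02*18.6785 = 0.9606
  y_5 = 2.4231 - 0.02*19.3847 = 2.0354
f(0.9606, 2.0354) = 7*0.9606^2 + 4*2.0354^2 = 23.0307


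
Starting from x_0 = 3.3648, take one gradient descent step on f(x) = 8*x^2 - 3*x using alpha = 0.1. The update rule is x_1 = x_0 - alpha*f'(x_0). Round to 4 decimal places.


We compute the gradient at x_0 and apply the update.
f'(x) = 16*x - 3
f'(3.3648) = 16*3.3648 - 3 = 50.8368
x_1 = 3.3648 - 0.1*50.8368 = -1.7189


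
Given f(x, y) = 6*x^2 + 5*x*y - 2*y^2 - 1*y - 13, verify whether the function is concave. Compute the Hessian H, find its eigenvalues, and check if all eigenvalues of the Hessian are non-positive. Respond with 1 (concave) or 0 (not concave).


The Hessian of f(x,y) = 6*x^2 + 5*x*y - 2*y^2 - 1*y - 13 is:
H = [[12, 5], [5, -4]]
Trace = 12 - 4 = 8
Determinant = 12*-4 - (5)^2 = -73
Discriminant = (8)^2 - 4*-73 = 356.0
Eigenvalues: lambda_1 = -5.434, lambda_2 = 13.434
The function is not concave.

0


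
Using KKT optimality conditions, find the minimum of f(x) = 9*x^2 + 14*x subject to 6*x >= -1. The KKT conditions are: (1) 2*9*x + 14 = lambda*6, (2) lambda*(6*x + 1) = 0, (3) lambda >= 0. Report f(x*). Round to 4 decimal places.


Step 1: Try lambda = 0 (constraint inactive).
x_unc = -14/(2*9) = -0.7778
Check: 6*-0.7778 = -4.6668 < -1 -- violated!
Step 2: Constraint must be active: 6*x = -1
x* = -1/6 = -0.1667 (rounded; the exact value -1/6 is used below)
lambda = (2*9*(-1/6) + 14)/6 = 1.8333
Step 3: Compute optimal value.
f(x*) = 9*(-1/6)^2 + 14*(-1/6) = -2.0833


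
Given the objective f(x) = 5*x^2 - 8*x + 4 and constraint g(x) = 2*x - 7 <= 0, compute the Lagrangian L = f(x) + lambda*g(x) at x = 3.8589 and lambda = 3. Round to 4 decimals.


Step 1: Evaluate f(x).
f(3.8589) = 5*3.8589^2 - 8*3.8589 + 4 = 47.5843
Step 2: Evaluate g(x).
g(3.8589) = 2*3.8589 - 7 = 0.7178
Step 3: Compute Lagrangian.
L = 47.5843 + 3*0.7178 = 49.7377


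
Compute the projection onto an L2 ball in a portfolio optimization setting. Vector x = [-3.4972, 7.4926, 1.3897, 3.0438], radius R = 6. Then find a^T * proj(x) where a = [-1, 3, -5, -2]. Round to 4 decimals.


Step 1: Compute ||x|| (intermediates to 6 decimals).
||x|| = sqrt((-3.4972)^2 + 7.4926^2 + 1.3897^2 + 3.0438^2) = 8.919947
Step 2: Project.
Since ||x|| > R, scale = R/||x|| = 6/8.919947 = 0.67265, proj(x) = scale * x
proj(x) = [-2.352392, 5.039897, 0.934782, 2.047412]
Step 3: Dot product.
a^T * proj(x) = -1*(-2.352392) + 3*5.039897 - 5*0.934782 - 2*2.047412 = 8.7033


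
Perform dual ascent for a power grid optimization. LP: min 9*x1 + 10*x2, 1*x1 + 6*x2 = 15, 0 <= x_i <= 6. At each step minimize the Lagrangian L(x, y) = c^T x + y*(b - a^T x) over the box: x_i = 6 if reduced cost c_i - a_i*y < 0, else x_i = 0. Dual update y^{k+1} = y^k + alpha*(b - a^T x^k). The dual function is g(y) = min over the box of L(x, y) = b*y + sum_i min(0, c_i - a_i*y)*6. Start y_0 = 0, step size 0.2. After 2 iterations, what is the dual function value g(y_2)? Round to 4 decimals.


Dual ascent for LP: min 9*x1 + 10*x2, 1*x1 + 6*x2 = 15, 0 <= x_i <= 6
Step 1: y^k = 0.0, reduced costs: (9.0, 10.0)
  x^k = (0.0, 0.0), subgradient = b - a^T x = 15.0
  y^{k+1} = 0.0 + 0.2*15.0 = 3.0
Step 2: y^k = 3.0, reduced costs: (6.0, -8.0)
  x^k = (0.0, 6.0), subgradient = b - a^T x = -21.0
  y^{k+1} = 3.0 + 0.2*-21.0 = -1.2
Dual objective at y_2 = -1.2: reduced costs (10.2, 17.2), box minimizer x = (0.0, 0.0)
g(y_2) = b*y + (c1 - a1*y)*x1 + (c2 - a2*y)*x2 = 15*(-1.2) + 10.2*0.0 + 17.2*0.0 = -18.0 + 0.0 + 0.0 = -18.0


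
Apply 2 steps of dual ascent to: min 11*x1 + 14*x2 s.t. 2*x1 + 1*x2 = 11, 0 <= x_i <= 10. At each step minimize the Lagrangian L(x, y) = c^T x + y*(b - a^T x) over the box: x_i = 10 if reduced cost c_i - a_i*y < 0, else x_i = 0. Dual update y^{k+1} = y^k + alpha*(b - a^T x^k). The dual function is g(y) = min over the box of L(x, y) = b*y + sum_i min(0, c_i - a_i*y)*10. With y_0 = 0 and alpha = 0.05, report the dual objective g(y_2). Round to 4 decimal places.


Dual ascent for LP: min 11*x1 + 14*x2, 2*x1 + 1*x2 = 11, 0 <= x_i <= 10
Step 1: y^k = 0.0, reduced costs: (11.0, 14.0)
  x^k = (0.0, 0.0), subgradient = b - a^T x = 11.0
  y^{k+1} = 0.0 + 0.05*11.0 = 0.55
Step 2: y^k = 0.55, reduced costs: (9.9, 13.45)
  x^k = (0.0, 0.0), subgradient = b - a^T x = 11.0
  y^{k+1} = 0.55 + 0.05*11.0 = 1.1
Dual objective at y_2 = 1.1: reduced costs (8.8, 12.9), box minimizer x = (0.0, 0.0)
g(y_2) = b*y + (c1 - a1*y)*x1 + (c2 - a2*y)*x2 = 11*1.1 + 8.8*0.0 + 12.9*0.0 = 12.1 + 0.0 + 0.0 = 12.1


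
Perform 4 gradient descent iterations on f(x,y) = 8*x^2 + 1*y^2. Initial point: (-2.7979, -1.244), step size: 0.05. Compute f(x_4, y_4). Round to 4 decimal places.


Gradient descent on f(x,y) = 8*x^2 + 1*y^2.
Starting point: (-2.7979, -1.244), alpha = 0.05
Step 1: grad_x = 2*8*-2.7979 = -44.7664, grad_y = 2*1*-1.244 = -2.488
  x_1 = -2.7979 - 0.05*-44.7664 = -0.5596
  y_1 = -1.244 - 0.05*-2.488 = -1.1196
Step 2: grad_x = 2*8*-0.5596 = -8.9533, grad_y = 2*1*-1.1196 = -2.2392
  x_2 = -0.5596 - 0.05*-8.9533 = -0.1119
  y_2 = -1.1196 - 0.05*-2.2392 = -1.0076
Step 3: grad_x = 2*8*-0.1119 = -1.7907, grad_y = 2*1*-1.0076 = -2.0153
  x_3 = -0.1119 - 0.05*-1.7907 = -0.0224
  y_3 = -1.0076 - 0.05*-2.0153 = -0.9069
Step 4: grad_x = 2*8*-0.0224 = -0.3581, grad_y = 2*1*-0.9069 = -1.8138
  x_4 = -0.0224 - 0.05*-0.3581 = -0.0045
  y_4 = -0.9069 - 0.05*-1.8138 = -0.8162
f(-0.0045, -0.8162) = 8*(-0.0045)^2 + 1*(-0.8162)^2 = 0.6663


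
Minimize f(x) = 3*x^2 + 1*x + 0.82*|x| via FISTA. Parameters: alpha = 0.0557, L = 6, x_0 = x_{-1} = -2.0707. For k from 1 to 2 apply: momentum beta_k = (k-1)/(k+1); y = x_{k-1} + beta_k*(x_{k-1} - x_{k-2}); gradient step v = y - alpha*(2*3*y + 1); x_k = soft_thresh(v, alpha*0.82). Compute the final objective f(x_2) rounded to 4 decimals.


FISTA on f(x) = 3*x^2 + 1*x + 0.82*|x|
L = 6, alpha = 0.0557
Iteration 1: beta = 0.0, y = -2.0707 + 0.0*(-2.0707 + 2.0707) = -2.0707
  grad(y) = -11.4242, v = y - alpha*grad = -1.4344
  prox(v) = soft_thresh(-1.4344, 0.0457) = -1.3887
Iteration 2: beta = 0.3333, y = -1.3887 + 0.3333*(-1.3887 + 2.0707) = -1.1614
  grad(y) = -5.9682, v = y - alpha*grad = -0.8289
  prox(v) = soft_thresh(-0.8289, 0.0457) = -0.7833
f(x_2) = 3*(-0.7833)^2 + 1*(-0.7833) + 0.82*|-0.7833| = 1.6995


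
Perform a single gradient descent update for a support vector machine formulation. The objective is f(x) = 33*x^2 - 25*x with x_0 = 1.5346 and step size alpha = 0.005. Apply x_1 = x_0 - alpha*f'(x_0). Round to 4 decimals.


We compute the gradient at x_0 and apply the update.
f'(x) = 66*x - 25
f'(1.5346) = 66*1.5346 - 25 = 76.2836
x_1 = 1.5346 - 0.005*76.2836 = 1.1532


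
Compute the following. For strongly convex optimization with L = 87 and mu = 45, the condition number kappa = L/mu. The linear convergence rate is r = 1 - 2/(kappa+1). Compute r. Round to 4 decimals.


Step 1: Compute the condition number.
kappa = L/mu = 87/45 = 1.9333
Step 2: Compute the convergence rate.
r = 1 - 2/(kappa + 1) = 1 - 2*mu/(L + mu) = (L - mu)/(L + mu) = 42/132 = 0.3182


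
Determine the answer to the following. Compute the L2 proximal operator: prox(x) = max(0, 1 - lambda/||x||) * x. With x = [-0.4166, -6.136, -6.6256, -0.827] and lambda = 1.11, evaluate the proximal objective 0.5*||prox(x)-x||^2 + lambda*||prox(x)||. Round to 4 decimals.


Step 1: Compute ||x||.
||x|| = 9.0778
Step 2: Compute scaling factor.
scale = max(0, 1 - 1.11/9.0778) = 0.8777
Step 3: prox(x) = [-0.3657, -5.3857, -5.8154, -0.7259]
||prox(x)|| = 7.9678
Step 4: Proximal objective.
0.5*||prox-x||^2 = 0.6161
lambda*||prox|| = 8.8443
Total = 9.4603


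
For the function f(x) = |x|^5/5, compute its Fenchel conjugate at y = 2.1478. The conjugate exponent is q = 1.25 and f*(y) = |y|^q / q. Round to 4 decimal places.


The conjugate exponent q satisfies 1/p + 1/q = 1.
p = 5, so q = 5/(5 - 1) = 1.25
|y|^q = 2.1478^1.25 = 2.6001
f*(2.1478) = 2.6001 / 1.25 = 2.0801


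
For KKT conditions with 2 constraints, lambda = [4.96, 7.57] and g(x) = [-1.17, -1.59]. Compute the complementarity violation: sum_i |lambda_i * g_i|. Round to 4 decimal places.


KKT complementary slackness check:
lambda_1 * g_1 = 4.96 * -1.17 = -5.8032
lambda_2 * g_2 = 7.57 * -1.59 = -12.0363
Total violation = 5.8032 + 12.0363 = 17.8395


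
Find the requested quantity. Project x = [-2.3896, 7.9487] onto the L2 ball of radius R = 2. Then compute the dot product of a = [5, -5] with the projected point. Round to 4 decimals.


Step 1: Compute ||x|| (intermediates to 6 decimals).
||x|| = sqrt((-2.3896)^2 + 7.9487^2) = 8.300122
Step 2: Project.
Since ||x|| > R, scale = R/||x|| = 2/8.300122 = 0.24096, proj(x) = scale * x
proj(x) = [-0.575798, 1.915319]
Step 3: Dot product.
a^T * proj(x) = 5*(-0.575798) - 5*1.915319 = -12.4556


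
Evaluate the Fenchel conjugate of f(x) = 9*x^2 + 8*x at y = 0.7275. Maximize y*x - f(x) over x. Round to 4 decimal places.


f*(y) = sup_x {y*x - a*x^2 - b*x} = sup_x {(y-b)*x - a*x^2}
FOC: (y - b) - 2a*x = 0 => x* = (y - b)/(2a)
x* = (0.7275 - 8)/(2*9) = -0.404
f*(0.7275) = (y-b)^2/(4a) = (0.7275 - 8)^2/(4*9)
= 52.8893/36 = 1.4691


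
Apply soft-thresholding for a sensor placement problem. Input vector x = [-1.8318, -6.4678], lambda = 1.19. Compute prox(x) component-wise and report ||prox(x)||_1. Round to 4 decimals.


Soft-thresholding with lambda = 1.19:
prox(-1.8318) = sign(-1.8318)*max(|-1.8318| - 1.19, 0) = -0.6418
prox(-6.4678) = sign(-6.4678)*max(|-6.4678| - 1.19, 0) = -5.2778
prox(x) = [-0.6418, -5.2778]
||prox(x)||_1 = 0.6418 + 5.2778 = 5.9196


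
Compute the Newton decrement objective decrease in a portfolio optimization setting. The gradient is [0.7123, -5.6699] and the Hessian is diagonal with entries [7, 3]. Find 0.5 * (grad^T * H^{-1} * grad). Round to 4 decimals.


Step 1: H is diagonal, so H^(-1) * g = [0.1018, -1.89].
Step 2: g^T H^(-1) g = sum_i g_i^2 / H_ii
  = (0.7123)^2/7 + (-5.6699)^2/3
  = 0.0725 + 10.7159 = 10.7884
Step 3: Objective decrease = 0.5 * g^T H^(-1) g = 5.3942


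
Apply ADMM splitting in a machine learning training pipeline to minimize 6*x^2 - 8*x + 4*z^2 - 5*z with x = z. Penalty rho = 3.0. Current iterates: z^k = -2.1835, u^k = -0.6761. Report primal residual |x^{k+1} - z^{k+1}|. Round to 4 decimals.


ADMM iteration with rho = 3.0, z^k = -2.1835, u^k = -0.6761
Step 1: x-update.
Minimize 6*x^2 - 8*x + (3.0/2)*(x + 2.1835 - 0.6761)^2
FOC: (2*6 + 3.0)*x = 8 + 3.0*(-2.1835 + 0.6761)
x^{k+1} = 0.2319
Step 2: z-update.
Minimize 4*z^2 - 5*z + (3.0/2)*(0.2319 - z - 0.6761)^2
FOC: (2*4 + 3.0)*z = 5 + 3.0*(0.2319 - 0.6761)
z^{k+1} = 0.3334
Step 3: u-update.
u^{k+1} = -0.6761 + 0.2319 - 0.3334 = -0.7776
Step 4: Primal residual = |0.2319 - 0.3334| = 0.1015


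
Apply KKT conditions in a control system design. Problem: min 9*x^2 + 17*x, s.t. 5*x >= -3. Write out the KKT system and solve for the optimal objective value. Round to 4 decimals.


Step 1: Try lambda = 0 (constraint inactive).
x_unc = -17/(2*9) = -0.9444
Check: 5*-0.9444 = -4.722 < -3 -- violated!
Step 2: Constraint must be active: 5*x = -3
x* = -3/5 = -0.6
lambda = (2*9*(-0.6) + 17)/5 = 1.24
Step 3: Compute optimal value.
f(x*) = 9*(-0.6)^2 + 17*(-0.6) = -6.96


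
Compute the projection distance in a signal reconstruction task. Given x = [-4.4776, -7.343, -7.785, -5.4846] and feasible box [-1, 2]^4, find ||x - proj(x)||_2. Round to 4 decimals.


Project each component onto [-1, 2].
clip(-4.4776) = -1.0, clip(-7.343) = -1.0, clip(-7.785) = -1.0, clip(-5.4846) = -1.0
Projection = [-1.0, -1.0, -1.0, -1.0]
Squared diffs: [12.0937, 40.2336, 46.0362, 20.1116]
Distance = sqrt(118.4751) = 10.8846


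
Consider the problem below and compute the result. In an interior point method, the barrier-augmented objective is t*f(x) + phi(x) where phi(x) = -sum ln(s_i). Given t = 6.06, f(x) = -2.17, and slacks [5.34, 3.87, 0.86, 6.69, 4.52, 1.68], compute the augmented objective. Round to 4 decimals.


Step 1: Compute log-barrier.
ln values: [1.6752, 1.3533, -0.1508, 1.9006, 1.5085, 0.5188]
phi = -(1.6752 + 1.3533 - 0.1508 + 1.9006 + 1.5085 + 0.5188) = -6.8056
Step 2: Compute augmented objective.
t*f(x) = 6.06*-2.17 = -13.1502
Total = -13.1502 - 6.8056 = -19.9558


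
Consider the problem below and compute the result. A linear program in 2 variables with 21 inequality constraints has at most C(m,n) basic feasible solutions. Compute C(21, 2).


Each vertex corresponds to some choice of n active constraints out of m, so the number of vertices is at most C(m, n) = m! / (n!(m-n)!).
m = 21, n = 2
Numerator: 21 * 20
Denominator: 2! = 2
C(21, 2) = 210


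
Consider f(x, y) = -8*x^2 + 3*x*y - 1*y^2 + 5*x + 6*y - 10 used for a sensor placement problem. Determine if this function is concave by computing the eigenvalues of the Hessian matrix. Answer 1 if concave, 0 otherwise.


The Hessian of f(x,y) = -8*x^2 + 3*x*y - 1*y^2 + 5*x + 6*y - 10 is:
H = [[-16, 3], [3, -2]]
Trace = -16 - 2 = -18
Determinant = -16*-2 - (3)^2 = 23
Discriminant = (-18)^2 - 4*23 = 232.0
Eigenvalues: lambda_1 = -16.6158, lambda_2 = -1.3842
The function is concave.

1


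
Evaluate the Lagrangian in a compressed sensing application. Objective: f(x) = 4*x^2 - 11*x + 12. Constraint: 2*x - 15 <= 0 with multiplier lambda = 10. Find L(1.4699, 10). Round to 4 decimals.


Step 1: Evaluate f(x).
f(1.4699) = 4*1.4699^2 - 11*1.4699 + 12 = 4.4735
Step 2: Evaluate g(x).
g(1.4699) = 2*1.4699 - 15 = -12.0602
Step 3: Compute Lagrangian.
L = 4.4735 + 10*-12.0602 = -116.1285


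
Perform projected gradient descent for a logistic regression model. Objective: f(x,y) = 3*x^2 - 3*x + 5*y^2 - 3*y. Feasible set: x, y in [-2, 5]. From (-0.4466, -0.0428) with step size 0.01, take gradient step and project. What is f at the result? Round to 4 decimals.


Step 1: Compute gradient at (-0.4466, -0.0428).
grad_x = 2*3*-0.4466 - 3 = -5.6796
grad_y = 2*5*-0.0428 - 3 = -3.428
Step 2: Gradient step.
x_raw = -0.4466 - 0.01*-5.6796 = -0.3898
y_raw = -0.0428 - 0.01*-3.428 = -0.0085
Step 3: Project onto [-2, 5].
x_proj = clip(-0.3898) = -0.3898
y_proj = clip(-0.0085) = -0.0085
Step 4: Evaluate f.
f(-0.3898, -0.0085) = 1.6512


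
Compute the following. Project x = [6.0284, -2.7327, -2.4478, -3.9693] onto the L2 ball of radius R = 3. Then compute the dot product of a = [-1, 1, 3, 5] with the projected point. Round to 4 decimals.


Step 1: Compute ||x|| (intermediates to 6 decimals).
||x|| = sqrt(6.0284^2 + (-2.7327)^2 + (-2.4478)^2 + (-3.9693)^2) = 8.096686
Step 2: Project.
Since ||x|| > R, scale = R/||x|| = 3/8.096686 = 0.370522, proj(x) = scale * x
proj(x) = [2.233655, -1.012525, -0.906964, -1.470713]
Step 3: Dot product.
a^T * proj(x) = -1*2.233655 + 1*(-1.012525) + 3*(-0.906964) + 5*(-1.470713) = -13.3206


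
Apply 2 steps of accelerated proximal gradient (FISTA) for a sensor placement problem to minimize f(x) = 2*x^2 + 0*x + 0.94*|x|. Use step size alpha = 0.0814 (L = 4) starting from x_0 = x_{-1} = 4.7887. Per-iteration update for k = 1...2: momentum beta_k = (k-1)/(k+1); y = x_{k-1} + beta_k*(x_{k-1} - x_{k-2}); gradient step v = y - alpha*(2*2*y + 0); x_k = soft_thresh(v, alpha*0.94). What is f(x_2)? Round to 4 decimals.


FISTA on f(x) = 2*x^2 + 0*x + 0.94*|x|
L = 4, alpha = 0.0814
Iteration 1: beta = 0.0, y = 4.7887 + 0.0*(4.7887 - 4.7887) = 4.7887
  grad(y) = 19.1548, v = y - alpha*grad = 3.2295
  prox(v) = soft_thresh(3.2295, 0.0765) = 3.153
Iteration 2: beta = 0.3333, y = 3.153 + 0.3333*(3.153 - 4.7887) = 2.6077
  grad(y) = 10.431, v = y - alpha*grad = 1.7587
  prox(v) = soft_thresh(1.7587, 0.0765) = 1.6821
f(x_2) = 2*1.6821^2 + 0*1.6821 + 0.94*|1.6821| = 7.2405


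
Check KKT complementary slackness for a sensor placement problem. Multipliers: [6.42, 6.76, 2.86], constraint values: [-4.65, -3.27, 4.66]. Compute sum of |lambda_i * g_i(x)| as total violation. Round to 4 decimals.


KKT complementary slackness check:
lambda_1 * g_1 = 6.42 * -4.65 = -29.853
lambda_2 * g_2 = 6.76 * -3.27 = -22.1052
lambda_3 * g_3 = 2.86 * 4.66 = 13.3276
Total violation = 29.853 + 22.1052 + 13.3276 = 65.2858


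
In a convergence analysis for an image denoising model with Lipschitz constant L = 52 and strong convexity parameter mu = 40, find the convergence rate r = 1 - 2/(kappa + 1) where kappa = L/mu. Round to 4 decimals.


Step 1: Compute the condition number.
kappa = L/mu = 52/40 = 1.3
Step 2: Compute the convergence rate.
r = 1 - 2/(kappa + 1) = 1 - 2*mu/(L + mu) = (L - mu)/(L + mu) = 12/92 = 0.1304


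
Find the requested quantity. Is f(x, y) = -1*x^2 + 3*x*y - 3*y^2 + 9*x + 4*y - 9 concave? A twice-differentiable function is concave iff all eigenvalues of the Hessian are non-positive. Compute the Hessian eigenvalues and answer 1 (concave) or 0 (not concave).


The Hessian of f(x,y) = -1*x^2 + 3*x*y - 3*y^2 + 9*x + 4*y - 9 is:
H = [[-2, 3], [3, -6]]
Trace = -2 - 6 = -8
Determinant = -2*-6 - (3)^2 = 3
Discriminant = (-8)^2 - 4*3 = 52.0
Eigenvalues: lambda_1 = -7.6056, lambda_2 = -0.3944
The function is concave.

1


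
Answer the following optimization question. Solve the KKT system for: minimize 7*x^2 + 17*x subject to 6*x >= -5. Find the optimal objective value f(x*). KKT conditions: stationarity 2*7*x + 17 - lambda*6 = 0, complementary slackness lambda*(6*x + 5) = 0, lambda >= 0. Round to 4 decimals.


Step 1: Try lambda = 0 (constraint inactive).
x_unc = -17/(2*7) = -1.2143
Check: 6*-1.2143 = -7.2858 < -5 -- violated!
Step 2: Constraint must be active: 6*x = -5
x* = -5/6 = -0.8333 (rounded; the exact value -5/6 is used below)
lambda = (2*7*(-5/6) + 17)/6 = 0.8889
Step 3: Compute optimal value.
f(x*) = 7*(-5/6)^2 + 17*(-5/6) = -9.3056


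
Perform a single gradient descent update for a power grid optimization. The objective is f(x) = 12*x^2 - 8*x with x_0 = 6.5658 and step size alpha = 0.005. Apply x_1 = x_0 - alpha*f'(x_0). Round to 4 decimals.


We compute the gradient at x_0 and apply the update.
f'(x) = 24*x - 8
f'(6.5658) = 24*6.5658 - 8 = 149.5792
x_1 = 6.5658 - 0.005*149.5792 = 5.8179


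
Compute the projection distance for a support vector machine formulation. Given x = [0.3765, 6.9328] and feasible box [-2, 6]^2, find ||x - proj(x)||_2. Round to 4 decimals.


Project each component onto [-2, 6].
clip(0.3765) = 0.3765, clip(6.9328) = 6.0
Projection = [0.3765, 6.0]
Squared diffs: [0.0, 0.8701]
Distance = sqrt(0.8701) = 0.9328


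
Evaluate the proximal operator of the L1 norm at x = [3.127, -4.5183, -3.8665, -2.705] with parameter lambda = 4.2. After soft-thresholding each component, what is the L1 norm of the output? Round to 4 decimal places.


Soft-thresholding with lambda = 4.2:
prox(3.127) = sign(3.127)*max(|3.127| - 4.2, 0) = 0.0
prox(-4.5183) = sign(-4.5183)*max(|-4.5183| - 4.2, 0) = -0.3183
prox(-3.8665) = sign(-3.8665)*max(|-3.8665| - 4.2, 0) = 0.0
prox(-2.705) = sign(-2.705)*max(|-2.705| - 4.2, 0) = 0.0
prox(x) = [0.0, -0.3183, 0.0, 0.0]
||prox(x)||_1 = 0.0 + 0.3183 + 0.0 + 0.0 = 0.3183


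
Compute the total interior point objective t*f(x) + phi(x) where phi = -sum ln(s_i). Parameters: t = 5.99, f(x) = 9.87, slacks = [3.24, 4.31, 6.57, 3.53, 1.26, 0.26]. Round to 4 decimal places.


Step 1: Compute log-barrier.
ln values: [1.1756, 1.4609, 1.8825, 1.2613, 0.2311, -1.3471]
phi = -(1.1756 + 1.4609 + 1.8825 + 1.2613 + 0.2311 - 1.3471) = -4.6644
Step 2: Compute augmented objective.
t*f(x) = 5.99*9.87 = 59.1213
Total = 59.1213 - 4.6644 = 54.4569


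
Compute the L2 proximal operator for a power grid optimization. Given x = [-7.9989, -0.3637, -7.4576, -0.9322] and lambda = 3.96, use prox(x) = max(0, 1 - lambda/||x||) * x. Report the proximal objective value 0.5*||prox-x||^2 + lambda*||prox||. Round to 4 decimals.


Step 1: Compute ||x||.
||x|| = 10.9818
Step 2: Compute scaling factor.
scale = max(0, 1 - 3.96/10.9818) = 0.6394
Step 3: prox(x) = [-5.1145, -0.2326, -4.7684, -0.5961]
||prox(x)|| = 7.0218
Step 4: Proximal objective.
0.5*||prox-x||^2 = 7.8408
lambda*||prox|| = 27.8063
Total = 35.647


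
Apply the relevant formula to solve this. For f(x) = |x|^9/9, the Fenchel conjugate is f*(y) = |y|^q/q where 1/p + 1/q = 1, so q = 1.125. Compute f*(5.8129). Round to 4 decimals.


The conjugate exponent q satisfies 1/p + 1/q = 1.
p = 9, so q = 9/(9 - 1) = 1.125
|y|^q = 5.8129^1.125 = 7.2434
f*(5.8129) = 7.2434 / 1.125 = 6.4386


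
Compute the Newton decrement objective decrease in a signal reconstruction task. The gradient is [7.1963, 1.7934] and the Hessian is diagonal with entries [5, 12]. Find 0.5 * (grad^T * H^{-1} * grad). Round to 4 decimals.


Step 1: H is diagonal, so H^(-1) * g = [1.4393, 0.1495].
Step 2: g^T H^(-1) g = sum_i g_i^2 / H_ii
  = (7.1963)^2/5 + (1.7934)^2/12
  = 10.3573 + 0.268 = 10.6254
Step 3: Objective decrease = 0.5 * g^T H^(-1) g = 5.3127


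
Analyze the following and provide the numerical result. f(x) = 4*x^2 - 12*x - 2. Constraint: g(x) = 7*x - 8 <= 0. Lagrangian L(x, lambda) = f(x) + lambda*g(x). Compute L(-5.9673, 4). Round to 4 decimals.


Step 1: Evaluate f(x).
f(-5.9673) = 4*(-5.9673)^2 - 12*(-5.9673) - 2 = 212.0423
Step 2: Evaluate g(x).
g(-5.9673) = 7*-5.9673 - 8 = -49.7711
Step 3: Compute Lagrangian.
L = 212.0423 + 4*-49.7711 = 12.9579


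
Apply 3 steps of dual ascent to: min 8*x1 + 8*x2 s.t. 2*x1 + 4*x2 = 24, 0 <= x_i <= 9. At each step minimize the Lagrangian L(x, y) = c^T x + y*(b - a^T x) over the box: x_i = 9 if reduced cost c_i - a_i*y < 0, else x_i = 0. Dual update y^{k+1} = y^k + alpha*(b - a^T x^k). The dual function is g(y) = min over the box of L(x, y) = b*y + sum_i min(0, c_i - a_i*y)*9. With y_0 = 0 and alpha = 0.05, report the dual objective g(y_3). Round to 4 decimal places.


Dual ascent for LP: min 8*x1 + 8*x2, 2*x1 + 4*x2 = 24, 0 <= x_i <= 9
Step 1: y^k = 0.0, reduced costs: (8.0, 8.0)
  x^k = (0.0, 0.0), subgradient = b - a^T x = 24.0
  y^{k+1} = 0.0 + 0.05*24.0 = 1.2
Step 2: y^k = 1.2, reduced costs: (5.6, 3.2)
  x^k = (0.0, 0.0), subgradient = b - a^T x = 24.0
  y^{k+1} = 1.2 + 0.05*24.0 = 2.4
Step 3: y^k = 2.4, reduced costs: (3.2, -1.6)
  x^k = (0.0, 9.0), subgradient = b - a^T x = -12.0
  y^{k+1} = 2.4 + 0.05*-12.0 = 1.8
Dual objective at y_3 = 1.8: reduced costs (4.4, 0.8), box minimizer x = (0.0, 0.0)
g(y_3) = b*y + (c1 - a1*y)*x1 + (c2 - a2*y)*x2 = 24*1.8 + 4.4*0.0 + 0.8*0.0 = 43.2 + 0.0 + 0.0 = 43.2


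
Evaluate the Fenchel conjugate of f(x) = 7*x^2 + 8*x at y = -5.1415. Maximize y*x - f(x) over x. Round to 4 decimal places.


f*(y) = sup_x {y*x - a*x^2 - b*x} = sup_x {(y-b)*x - a*x^2}
FOC: (y - b) - 2a*x = 0 => x* = (y - b)/(2a)
x* = (-5.1415 - 8)/(2*7) = -0.9387
f*(-5.1415) = (y-b)^2/(4a) = (-5.1415 - 8)^2/(4*7)
= 172.699/28 = 6.1678


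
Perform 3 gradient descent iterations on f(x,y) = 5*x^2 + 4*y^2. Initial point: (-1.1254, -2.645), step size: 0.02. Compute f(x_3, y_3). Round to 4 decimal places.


Gradient descent on f(x,y) = 5*x^2 + 4*y^2.
Starting point: (-1.1254, -2.645), alpha = 0.02
Step 1: grad_x = 2*5*-1.1254 = -11.254, grad_y = 2*4*-2.645 = -21.16
  x_1 = -1.1254 - 0.02*-11.254 = -0.9003
  y_1 = -2.645 - 0.02*-21.16 = -2.2218
Step 2: grad_x = 2*5*-0.9003 = -9.0032, grad_y = 2*4*-2.2218 = -17.7744
  x_2 = -0.9003 - 0.02*-9.0032 = -0.7203
  y_2 = -2.2218 - 0.02*-17.7744 = -1.8663
Step 3: grad_x = 2*5*-0.7203 = -7.2026, grad_y = 2*4*-1.8663 = -14.9305
  x_3 = -0.7203 - 0.02*-7.2026 = -0.5762
  y_3 = -1.8663 - 0.02*-14.9305 = -1.5677
f(-0.5762, -1.5677) = 5*(-0.5762)^2 + 4*(-1.5677)^2 = 11.4908


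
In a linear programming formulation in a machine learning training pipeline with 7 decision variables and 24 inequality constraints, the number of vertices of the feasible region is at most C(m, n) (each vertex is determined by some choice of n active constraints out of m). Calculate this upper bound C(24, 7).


Each vertex corresponds to some choice of n active constraints out of m, so the number of vertices is at most C(m, n) = m! / (n!(m-n)!).
m = 24, n = 7
Numerator: 24 * 23 * 22 * 21 * 20 * 19 * 18
Denominator: 7! = 5040
C(24, 7) = 346104


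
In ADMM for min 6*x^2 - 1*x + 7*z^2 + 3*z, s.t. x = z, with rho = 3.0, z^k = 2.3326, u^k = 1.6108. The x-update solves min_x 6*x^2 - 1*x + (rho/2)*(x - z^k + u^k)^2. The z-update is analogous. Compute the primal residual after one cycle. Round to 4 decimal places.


ADMM iteration with rho = 3.0, z^k = 2.3326, u^k = 1.6108
Step 1: x-update.
Minimize 6*x^2 - 1*x + (3.0/2)*(x - 2.3326 + 1.6108)^2
FOC: (2*6 + 3.0)*x = 1 + 3.0*(2.3326 - 1.6108)
x^{k+1} = 0.211
Step 2: z-update.
Minimize 7*z^2 + 3*z + (3.0/2)*(0.211 - z + 1.6108)^2
FOC: (2*7 + 3.0)*z = -3 + 3.0*(0.211 + 1.6108)
z^{k+1} = 0.145
Step 3: u-update.
u^{k+1} = 1.6108 + 0.211 - 0.145 = 1.6768
Step 4: Primal residual = |0.211 - 0.145| = 0.066


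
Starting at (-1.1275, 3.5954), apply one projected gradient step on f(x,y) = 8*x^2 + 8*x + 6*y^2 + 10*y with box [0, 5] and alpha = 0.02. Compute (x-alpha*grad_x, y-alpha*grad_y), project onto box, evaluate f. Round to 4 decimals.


Step 1: Compute gradient at (-1.1275, 3.5954).
grad_x = 2*8*-1.1275 + 8 = -10.04
grad_y = 2*6*3.5954 + 10 = 53.1448
Step 2: Gradient step.
x_raw = -1.1275 - 0.02*-10.04 = -0.9267
y_raw = 3.5954 - 0.02*53.1448 = 2.5325
Step 3: Project onto [0, 5].
x_proj = clip(-0.9267) = 0.0
y_proj = clip(2.5325) = 2.5325
Step 4: Evaluate f.
f(0.0, 2.5325) = 63.8065


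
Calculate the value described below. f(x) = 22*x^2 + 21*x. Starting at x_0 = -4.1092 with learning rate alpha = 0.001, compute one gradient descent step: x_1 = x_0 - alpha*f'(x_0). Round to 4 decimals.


We compute the gradient at x_0 and apply the update.
f'(x) = 44*x + 21
f'(-4.1092) = 44*-4.1092 + 21 = -159.8048
x_1 = -4.1092 - 0.001*-159.8048 = -3.9494


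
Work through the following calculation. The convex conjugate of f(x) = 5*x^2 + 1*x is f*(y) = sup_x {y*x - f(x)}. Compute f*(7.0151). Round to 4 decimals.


f*(y) = sup_x {y*x - a*x^2 - b*x} = sup_x {(y-b)*x - a*x^2}
FOC: (y - b) - 2a*x = 0 => x* = (y - b)/(2a)
x* = (7.0151 - 1)/(2*5) = 0.6015
f*(7.0151) = (y-b)^2/(4a) = (7.0151 - 1)^2/(4*5)
= 36.1814/20 = 1.8091


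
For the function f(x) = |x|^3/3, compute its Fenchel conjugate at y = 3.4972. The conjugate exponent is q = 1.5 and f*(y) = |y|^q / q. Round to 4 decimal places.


The conjugate exponent q satisfies 1/p + 1/q = 1.
p = 3, so q = 3/(3 - 1) = 1.5
|y|^q = 3.4972^1.5 = 6.54
f*(3.4972) = 6.54 / 1.5 = 4.36


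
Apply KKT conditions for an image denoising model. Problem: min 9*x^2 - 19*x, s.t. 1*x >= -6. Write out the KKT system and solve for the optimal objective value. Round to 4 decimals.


Step 1: Try lambda = 0 (constraint inactive).
Stationarity: 2*9*x - 19 = 0
x* = 19/(2*9) = 19/18 = 1.0556 (rounded; the exact value 19/18 is used below)
Check constraint: 1*1.0556 = 1.0556 >= -6 -- satisfied.
Step 2: Compute optimal value.
f(x*) = 9*(19/18)^2 - 19*(19/18) = -10.0278


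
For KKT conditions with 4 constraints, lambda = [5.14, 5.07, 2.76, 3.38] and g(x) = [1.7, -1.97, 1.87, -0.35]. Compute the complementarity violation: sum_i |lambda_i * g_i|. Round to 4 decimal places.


KKT complementary slackness check:
lambda_1 * g_1 = 5.14 * 1.7 = 8.738
lambda_2 * g_2 = 5.07 * -1.97 = -9.9879
lambda_3 * g_3 = 2.76 * 1.87 = 5.1612
lambda_4 * g_4 = 3.38 * -0.35 = -1.183
Total violation = 8.738 + 9.9879 + 5.1612 + 1.183 = 25.0701


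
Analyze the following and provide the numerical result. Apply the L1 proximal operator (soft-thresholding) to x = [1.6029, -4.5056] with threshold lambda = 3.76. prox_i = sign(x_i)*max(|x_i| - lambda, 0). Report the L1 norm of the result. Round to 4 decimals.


Soft-thresholding with lambda = 3.76:
prox(1.6029) = sign(1.6029)*max(|1.6029| - 3.76, 0) = 0.0
prox(-4.5056) = sign(-4.5056)*max(|-4.5056| - 3.76, 0) = -0.7456
prox(x) = [0.0, -0.7456]
||prox(x)||_1 = 0.0 + 0.7456 = 0.7456


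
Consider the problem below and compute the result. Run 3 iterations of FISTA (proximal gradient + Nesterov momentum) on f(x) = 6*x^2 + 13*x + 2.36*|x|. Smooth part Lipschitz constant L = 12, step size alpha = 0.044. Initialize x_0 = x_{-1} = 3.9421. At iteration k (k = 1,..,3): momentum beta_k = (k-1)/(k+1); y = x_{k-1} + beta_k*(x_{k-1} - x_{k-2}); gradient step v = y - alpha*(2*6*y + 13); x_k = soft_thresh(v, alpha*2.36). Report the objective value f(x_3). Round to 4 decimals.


FISTA on f(x) = 6*x^2 + 13*x + 2.36*|x|
L = 12, alpha = 0.044
Iteration 1: beta = 0.0, y = 3.9421 + 0.0*(3.9421 - 3.9421) = 3.9421
  grad(y) = 60.3052, v = y - alpha*grad = 1.2887
  prox(v) = soft_thresh(1.2887, 0.1038) = 1.1848
Iteration 2: beta = 0.3333, y = 1.1848 + 0.3333*(1.1848 - 3.9421) = 0.2657
  grad(y) = 16.1889, v = y - alpha*grad = -0.4466
  prox(v) = soft_thresh(-0.4466, 0.1038) = -0.3427
Iteration 3: beta = 0.5, y = -0.3427 + 0.5*(-0.3427 - 1.1848) = -1.1065
  grad(y) = -0.2781, v = y - alpha*grad = -1.0943
  prox(v) = soft_thresh(-1.0943, 0.1038) = -0.9904
f(x_3) = 6*(-0.9904)^2 + 13*(-0.9904) + 2.36*|-0.9904| = -4.6525


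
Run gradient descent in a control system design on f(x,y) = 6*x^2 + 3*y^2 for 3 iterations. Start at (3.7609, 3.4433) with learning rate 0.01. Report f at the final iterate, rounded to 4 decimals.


Gradient descent on f(x,y) = 6*x^2 + 3*y^2.
Starting point: (3.7609, 3.4433), alpha = 0.01
Step 1: grad_x = 2*6*3.7609 = 45.1308, grad_y = 2*3*3.4433 = 20.6598
  x_1 = 3.7609 - 0.01*45.1308 = 3.3096
  y_1 = 3.4433 - 0.01*20.6598 = 3.2367
Step 2: grad_x = 2*6*3.3096 = 39.7151, grad_y = 2*3*3.2367 = 19.4202
  x_2 = 3.3096 - 0.01*39.7151 = 2.9124
  y_2 = 3.2367 - 0.01*19.4202 = 3.0425
Step 3: grad_x = 2*6*2.9124 = 34.9493, grad_y = 2*3*3.0425 = 18.255
  x_3 = 2.9124 - 0.01*34.9493 = 2.5629
  y_3 = 3.0425 - 0.01*18.255 = 2.8599
f(2.5629, 2.8599) = 6*2.5629^2 + 3*2.8599^2 = 63.9502


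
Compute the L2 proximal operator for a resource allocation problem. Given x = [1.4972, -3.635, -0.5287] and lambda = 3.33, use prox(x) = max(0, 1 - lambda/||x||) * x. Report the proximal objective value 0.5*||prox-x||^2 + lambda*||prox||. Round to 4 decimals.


Step 1: Compute ||x||.
||x|| = 3.9667
Step 2: Compute scaling factor.
scale = max(0, 1 - 3.33/3.9667) = 0.1605
Step 3: prox(x) = [0.2403, -0.5834, -0.0849]
||prox(x)|| = 0.6367
Step 4: Proximal objective.
0.5*||prox-x||^2 = 5.5445
lambda*||prox|| = 2.1202
Total = 7.6645


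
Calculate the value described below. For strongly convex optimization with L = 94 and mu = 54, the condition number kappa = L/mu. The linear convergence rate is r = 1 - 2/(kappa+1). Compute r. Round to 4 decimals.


Step 1: Compute the condition number.
kappa = L/mu = 94/54 = 1.7407
Step 2: Compute the convergence rate.
r = 1 - 2/(kappa + 1) = 1 - 2*mu/(L + mu) = (L - mu)/(L + mu) = 40/148 = 0.2703


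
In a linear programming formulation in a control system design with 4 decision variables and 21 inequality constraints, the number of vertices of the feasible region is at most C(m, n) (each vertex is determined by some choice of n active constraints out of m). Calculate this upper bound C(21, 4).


Each vertex corresponds to some choice of n active constraints out of m, so the number of vertices is at most C(m, n) = m! / (n!(m-n)!).
m = 21, n = 4
Numerator: 21 * 20 * 19 * 18
Denominator: 4! = 24
C(21, 4) = 5985


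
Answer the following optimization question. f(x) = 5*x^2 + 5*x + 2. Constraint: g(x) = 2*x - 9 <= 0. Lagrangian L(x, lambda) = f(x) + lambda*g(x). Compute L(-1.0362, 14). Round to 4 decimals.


Step 1: Evaluate f(x).
f(-1.0362) = 5*(-1.0362)^2 + 5*(-1.0362) + 2 = 2.1876
Step 2: Evaluate g(x).
g(-1.0362) = 2*-1.0362 - 9 = -11.0724
Step 3: Compute Lagrangian.
L = 2.1876 + 14*-11.0724 = -152.826


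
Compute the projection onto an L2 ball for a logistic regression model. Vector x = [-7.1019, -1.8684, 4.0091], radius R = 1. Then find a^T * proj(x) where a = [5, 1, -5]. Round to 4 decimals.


Step 1: Compute ||x|| (intermediates to 6 decimals).
||x|| = sqrt((-7.1019)^2 + (-1.8684)^2 + 4.0091^2) = 8.366647
Step 2: Project.
Since ||x|| > R, scale = R/||x|| = 1/8.366647 = 0.119522, proj(x) = scale * x
proj(x) = [-0.848833, -0.223315, 0.479176]
Step 3: Dot product.
a^T * proj(x) = 5*(-0.848833) + 1*(-0.223315) - 5*0.479176 = -6.8634


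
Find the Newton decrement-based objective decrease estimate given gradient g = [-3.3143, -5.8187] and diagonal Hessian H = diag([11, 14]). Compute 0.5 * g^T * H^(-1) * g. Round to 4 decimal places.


Step 1: H is diagonal, so H^(-1) * g = [-0.3013, -0.4156].
Step 2: g^T H^(-1) g = sum_i g_i^2 / H_ii
  = (-3.3143)^2/11 + (-5.8187)^2/14
  = 0.9986 + 2.4184 = 3.417
Step 3: Objective decrease = 0.5 * g^T H^(-1) g = 1.7085


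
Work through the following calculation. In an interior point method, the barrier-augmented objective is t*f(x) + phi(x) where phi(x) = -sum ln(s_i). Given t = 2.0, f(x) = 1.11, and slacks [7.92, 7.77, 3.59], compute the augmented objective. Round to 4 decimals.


Step 1: Compute log-barrier.
ln values: [2.0694, 2.0503, 1.2782]
phi = -(2.0694 + 2.0503 + 1.2782) = -5.3978
Step 2: Compute augmented objective.
t*f(x) = 2.0*1.11 = 2.22
Total = 2.22 - 5.3978 = -3.1778
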